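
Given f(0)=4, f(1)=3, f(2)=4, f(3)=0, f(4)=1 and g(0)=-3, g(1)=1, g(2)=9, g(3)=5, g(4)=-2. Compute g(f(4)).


f(4) = 1
g(1) = 1

1


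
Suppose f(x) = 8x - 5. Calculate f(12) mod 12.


f(12) = 91
91 mod 12 = 7

7


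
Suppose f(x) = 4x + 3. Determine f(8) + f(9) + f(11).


f(8) = 35
f(9) = 39
f(11) = 47
Sum = 121

121


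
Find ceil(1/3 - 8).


1/3 = 0.3333
0.3333 - 8 = -7.6667
ceil(-7.6667) = -7

-7


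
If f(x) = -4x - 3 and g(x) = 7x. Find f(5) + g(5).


f(5) = -23
g(5) = 35
Sum = 12

12


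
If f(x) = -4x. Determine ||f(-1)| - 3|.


f(-1) = 4
|4| = 4
|4 - 3| = 1

1


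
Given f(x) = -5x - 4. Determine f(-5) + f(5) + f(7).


-47


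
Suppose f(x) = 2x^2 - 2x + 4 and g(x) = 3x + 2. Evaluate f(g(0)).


g(0) = 2
f(2) = 2*(2)^2 - 2*(2) + 4 = 8

8


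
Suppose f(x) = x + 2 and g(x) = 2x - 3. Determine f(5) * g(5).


f(5) = 7
g(5) = 7
Product = 49

49


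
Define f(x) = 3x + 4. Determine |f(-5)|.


f(-5) = -11
|-11| = 11

11


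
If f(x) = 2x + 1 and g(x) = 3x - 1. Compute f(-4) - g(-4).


f(-4) = -7
g(-4) = -13
Difference = 6

6


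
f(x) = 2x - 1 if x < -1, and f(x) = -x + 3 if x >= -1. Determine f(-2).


-2 satisfies x < -1
f(-2) = -5

-5


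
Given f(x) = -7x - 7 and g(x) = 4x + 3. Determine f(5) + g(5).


f(5) = -42
g(5) = 23
Sum = -19

-19


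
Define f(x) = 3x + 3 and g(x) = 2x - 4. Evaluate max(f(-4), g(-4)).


-9


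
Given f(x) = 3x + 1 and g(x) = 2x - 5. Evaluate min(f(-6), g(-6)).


-17


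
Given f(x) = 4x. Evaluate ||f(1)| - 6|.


f(1) = 4
|4| = 4
|4 - 6| = 2

2


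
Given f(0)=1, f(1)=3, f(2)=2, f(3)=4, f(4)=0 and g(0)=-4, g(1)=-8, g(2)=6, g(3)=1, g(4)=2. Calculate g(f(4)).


-4


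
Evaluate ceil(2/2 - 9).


-8


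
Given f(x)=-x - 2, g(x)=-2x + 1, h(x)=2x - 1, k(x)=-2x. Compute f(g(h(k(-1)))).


k(-1) = 2
h(2) = 3
g(3) = -5
f(-5) = 3

3


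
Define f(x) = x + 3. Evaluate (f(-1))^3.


f(-1) = 2
(2)^3 = 8

8


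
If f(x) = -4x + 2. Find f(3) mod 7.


f(3) = -10
-10 mod 7 = 4

4


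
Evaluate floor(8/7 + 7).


8/7 = 1.1429
1.1429 + 7 = 8.1429
floor(8.1429) = 8

8


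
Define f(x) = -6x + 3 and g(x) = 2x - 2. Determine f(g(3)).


g(3) = 4
f(4) = -21

-21


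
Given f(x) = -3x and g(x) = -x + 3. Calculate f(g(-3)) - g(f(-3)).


-12


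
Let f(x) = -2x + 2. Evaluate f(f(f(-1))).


f(-1) = 4
f(4) = -6
f(-6) = 14

14


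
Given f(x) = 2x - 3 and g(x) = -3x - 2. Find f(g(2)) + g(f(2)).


f(g(2)) = -19
g(f(2)) = -5
Sum = -24

-24


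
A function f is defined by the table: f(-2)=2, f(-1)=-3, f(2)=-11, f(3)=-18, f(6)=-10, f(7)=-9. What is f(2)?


-11


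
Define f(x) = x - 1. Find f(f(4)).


f(4) = 3
f(3) = 2

2


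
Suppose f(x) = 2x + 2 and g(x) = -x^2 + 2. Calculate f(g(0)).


g(0) = 2
f(2) = 6

6


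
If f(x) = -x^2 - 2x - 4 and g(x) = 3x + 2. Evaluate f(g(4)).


g(4) = 14
f(14) = (-1)*(14)^2 - 2*(14) - 4 = -228

-228


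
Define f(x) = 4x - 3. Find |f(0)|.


f(0) = -3
|-3| = 3

3


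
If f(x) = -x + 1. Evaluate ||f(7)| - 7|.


f(7) = -6
|-6| = 6
|6 - 7| = 1

1


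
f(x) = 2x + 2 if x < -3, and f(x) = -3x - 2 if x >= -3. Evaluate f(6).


6 satisfies x >= -3
f(6) = -20

-20


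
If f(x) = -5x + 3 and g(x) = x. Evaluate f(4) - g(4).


f(4) = -17
g(4) = 4
Difference = -21

-21


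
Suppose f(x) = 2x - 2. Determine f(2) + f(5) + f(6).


f(2) = 2
f(5) = 8
f(6) = 10
Sum = 20

20


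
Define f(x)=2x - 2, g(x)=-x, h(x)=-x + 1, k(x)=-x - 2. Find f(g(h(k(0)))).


k(0) = -2
h(-2) = 3
g(3) = -3
f(-3) = -8

-8


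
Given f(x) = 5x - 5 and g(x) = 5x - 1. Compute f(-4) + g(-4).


-46


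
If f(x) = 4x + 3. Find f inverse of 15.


3


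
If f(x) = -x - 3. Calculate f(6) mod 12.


3


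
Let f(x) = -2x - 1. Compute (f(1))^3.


f(1) = -3
(-3)^3 = -27

-27


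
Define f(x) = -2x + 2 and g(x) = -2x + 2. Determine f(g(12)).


g(12) = -22
f(-22) = 46

46


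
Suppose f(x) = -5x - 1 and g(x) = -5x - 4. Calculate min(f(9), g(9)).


-49


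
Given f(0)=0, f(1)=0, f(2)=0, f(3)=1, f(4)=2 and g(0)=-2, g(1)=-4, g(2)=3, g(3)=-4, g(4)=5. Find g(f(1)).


f(1) = 0
g(0) = -2

-2


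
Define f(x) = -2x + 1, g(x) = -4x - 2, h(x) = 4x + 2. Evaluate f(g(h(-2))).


-43


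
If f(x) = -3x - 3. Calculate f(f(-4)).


f(-4) = 9
f(9) = -30

-30


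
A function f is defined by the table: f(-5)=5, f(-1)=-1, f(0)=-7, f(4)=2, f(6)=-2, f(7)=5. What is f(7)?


Reading from the table at x = 7

5


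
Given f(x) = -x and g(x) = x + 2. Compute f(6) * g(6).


-48


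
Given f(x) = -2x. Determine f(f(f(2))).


f(2) = -4
f(-4) = 8
f(8) = -16

-16


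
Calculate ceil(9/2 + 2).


9/2 = 4.5
4.5 + 2 = 6.5
ceil(6.5) = 7

7


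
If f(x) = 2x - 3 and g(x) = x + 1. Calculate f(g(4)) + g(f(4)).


13


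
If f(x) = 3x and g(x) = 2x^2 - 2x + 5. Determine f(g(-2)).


g(-2) = 17
f(17) = 51

51


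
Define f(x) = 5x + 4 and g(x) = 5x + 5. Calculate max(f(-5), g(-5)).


-20


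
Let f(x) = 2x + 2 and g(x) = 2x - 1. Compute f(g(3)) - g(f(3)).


f(g(3)) = 12
g(f(3)) = 15
Difference = -3

-3


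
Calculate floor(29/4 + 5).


12


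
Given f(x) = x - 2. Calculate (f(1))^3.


f(1) = -1
(-1)^3 = -1

-1


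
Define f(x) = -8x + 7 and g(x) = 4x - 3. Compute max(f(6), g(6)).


21


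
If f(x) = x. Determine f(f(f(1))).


f(1) = 1
f(1) = 1
f(1) = 1

1


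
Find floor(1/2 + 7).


1/2 = 0.5
0.5 + 7 = 7.5
floor(7.5) = 7

7


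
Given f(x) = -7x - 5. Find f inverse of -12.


Solve -7x - 5 = -12
x = (-12 + 5) / (-7) = 1

1


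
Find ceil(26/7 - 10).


26/7 = 3.7143
3.7143 - 10 = -6.2857
ceil(-6.2857) = -6

-6


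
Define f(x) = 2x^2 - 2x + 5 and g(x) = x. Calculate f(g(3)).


g(3) = 3
f(3) = 2*(3)^2 - 2*(3) + 5 = 17

17


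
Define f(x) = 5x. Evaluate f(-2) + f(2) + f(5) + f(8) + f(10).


f(-2) = -10
f(2) = 10
f(5) = 25
f(8) = 40
f(10) = 50
Sum = 115

115


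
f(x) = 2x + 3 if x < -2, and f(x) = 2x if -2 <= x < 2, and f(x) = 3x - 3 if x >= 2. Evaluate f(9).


24


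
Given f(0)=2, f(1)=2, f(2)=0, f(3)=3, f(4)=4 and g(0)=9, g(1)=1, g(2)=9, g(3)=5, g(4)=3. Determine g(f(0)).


f(0) = 2
g(2) = 9

9


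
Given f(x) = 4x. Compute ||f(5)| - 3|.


17


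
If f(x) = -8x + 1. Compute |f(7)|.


55


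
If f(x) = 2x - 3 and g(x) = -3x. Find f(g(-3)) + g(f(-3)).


42


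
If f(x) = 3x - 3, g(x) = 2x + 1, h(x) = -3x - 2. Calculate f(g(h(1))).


-30


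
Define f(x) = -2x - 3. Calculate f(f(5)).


f(5) = -13
f(-13) = 23

23


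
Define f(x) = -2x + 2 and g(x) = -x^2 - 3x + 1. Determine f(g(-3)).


g(-3) = 1
f(1) = 0

0


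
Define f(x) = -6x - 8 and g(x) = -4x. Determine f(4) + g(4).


f(4) = -32
g(4) = -16
Sum = -48

-48


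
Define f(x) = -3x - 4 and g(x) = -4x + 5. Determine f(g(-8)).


g(-8) = 37
f(37) = -115

-115


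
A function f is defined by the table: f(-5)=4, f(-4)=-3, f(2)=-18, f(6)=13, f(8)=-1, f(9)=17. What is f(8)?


-1


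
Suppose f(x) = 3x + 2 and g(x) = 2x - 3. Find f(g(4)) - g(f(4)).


f(g(4)) = 17
g(f(4)) = 25
Difference = -8

-8


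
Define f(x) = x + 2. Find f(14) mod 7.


f(14) = 16
16 mod 7 = 2

2


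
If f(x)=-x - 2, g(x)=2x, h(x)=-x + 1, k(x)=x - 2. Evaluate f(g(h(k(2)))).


-4


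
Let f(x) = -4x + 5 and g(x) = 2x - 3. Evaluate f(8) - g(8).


-40


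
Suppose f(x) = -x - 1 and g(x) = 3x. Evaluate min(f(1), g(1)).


f(1) = -2
g(1) = 3
min = -2

-2


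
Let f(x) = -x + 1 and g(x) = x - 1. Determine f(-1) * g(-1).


f(-1) = 2
g(-1) = -2
Product = -4

-4


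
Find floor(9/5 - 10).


9/5 = 1.8
1.8 - 10 = -8.2
floor(-8.2) = -9

-9


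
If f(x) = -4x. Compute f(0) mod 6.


f(0) = 0
0 mod 6 = 0

0


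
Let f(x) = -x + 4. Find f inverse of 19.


-15


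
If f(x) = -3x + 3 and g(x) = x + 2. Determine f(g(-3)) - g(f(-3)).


f(g(-3)) = 6
g(f(-3)) = 14
Difference = -8

-8


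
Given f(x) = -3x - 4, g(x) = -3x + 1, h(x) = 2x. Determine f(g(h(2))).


h(2) = 4
g(4) = -11
f(-11) = 29

29


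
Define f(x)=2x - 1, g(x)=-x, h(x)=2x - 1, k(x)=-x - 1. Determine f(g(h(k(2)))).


k(2) = -3
h(-3) = -7
g(-7) = 7
f(7) = 13

13


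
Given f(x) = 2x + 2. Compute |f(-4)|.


f(-4) = -6
|-6| = 6

6


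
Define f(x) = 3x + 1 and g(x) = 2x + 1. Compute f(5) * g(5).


f(5) = 16
g(5) = 11
Product = 176

176


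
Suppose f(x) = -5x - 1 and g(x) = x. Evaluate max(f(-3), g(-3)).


f(-3) = 14
g(-3) = -3
max = 14

14


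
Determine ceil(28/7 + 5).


28/7 = 4
4 + 5 = 9
ceil(9) = 9

9


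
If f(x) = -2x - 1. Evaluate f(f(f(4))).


f(4) = -9
f(-9) = 17
f(17) = -35

-35


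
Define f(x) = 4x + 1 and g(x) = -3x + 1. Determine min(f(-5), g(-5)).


f(-5) = -19
g(-5) = 16
min = -19

-19


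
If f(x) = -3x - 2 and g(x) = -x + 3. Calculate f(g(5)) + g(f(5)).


f(g(5)) = 4
g(f(5)) = 20
Sum = 24

24


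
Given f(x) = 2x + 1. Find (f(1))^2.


f(1) = 3
(3)^2 = 9

9


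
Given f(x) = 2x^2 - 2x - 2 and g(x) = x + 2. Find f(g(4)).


g(4) = 6
f(6) = 2*(6)^2 - 2*(6) - 2 = 58

58


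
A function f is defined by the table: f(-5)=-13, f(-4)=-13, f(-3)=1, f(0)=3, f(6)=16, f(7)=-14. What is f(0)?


Reading from the table at x = 0

3


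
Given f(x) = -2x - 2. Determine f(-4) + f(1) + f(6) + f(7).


f(-4) = 6
f(1) = -4
f(6) = -14
f(7) = -16
Sum = -28

-28


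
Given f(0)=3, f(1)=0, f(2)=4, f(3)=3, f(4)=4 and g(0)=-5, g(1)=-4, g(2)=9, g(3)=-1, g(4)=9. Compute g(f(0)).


f(0) = 3
g(3) = -1

-1


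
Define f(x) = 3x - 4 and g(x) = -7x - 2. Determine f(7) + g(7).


f(7) = 17
g(7) = -51
Sum = -34

-34


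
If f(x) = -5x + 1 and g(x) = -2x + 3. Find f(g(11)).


g(11) = -19
f(-19) = 96

96


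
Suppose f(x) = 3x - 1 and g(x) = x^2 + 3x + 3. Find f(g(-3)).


8


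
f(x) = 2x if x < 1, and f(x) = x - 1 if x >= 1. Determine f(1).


0


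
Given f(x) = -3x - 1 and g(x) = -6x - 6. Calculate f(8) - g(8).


f(8) = -25
g(8) = -54
Difference = 29

29


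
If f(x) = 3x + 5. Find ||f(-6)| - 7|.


6


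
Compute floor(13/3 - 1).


13/3 = 4.3333
4.3333 - 1 = 3.3333
floor(3.3333) = 3

3


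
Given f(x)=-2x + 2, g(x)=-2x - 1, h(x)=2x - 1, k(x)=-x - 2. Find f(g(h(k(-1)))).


k(-1) = -1
h(-1) = -3
g(-3) = 5
f(5) = -8

-8


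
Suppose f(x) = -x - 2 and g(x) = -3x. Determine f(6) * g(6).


f(6) = -8
g(6) = -18
Product = 144

144


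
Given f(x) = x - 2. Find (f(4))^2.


f(4) = 2
(2)^2 = 4

4


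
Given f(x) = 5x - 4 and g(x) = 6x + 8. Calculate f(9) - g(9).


-21


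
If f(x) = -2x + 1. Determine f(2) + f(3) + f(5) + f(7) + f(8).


f(2) = -3
f(3) = -5
f(5) = -9
f(7) = -13
f(8) = -15
Sum = -45

-45


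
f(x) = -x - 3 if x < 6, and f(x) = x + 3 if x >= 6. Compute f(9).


9 satisfies x >= 6
f(9) = 12

12


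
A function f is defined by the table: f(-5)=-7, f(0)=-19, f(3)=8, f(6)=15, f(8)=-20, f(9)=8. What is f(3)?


Reading from the table at x = 3

8


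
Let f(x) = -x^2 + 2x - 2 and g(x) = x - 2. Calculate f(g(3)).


g(3) = 1
f(1) = (-1)*(1)^2 + 2*(1) - 2 = -1

-1


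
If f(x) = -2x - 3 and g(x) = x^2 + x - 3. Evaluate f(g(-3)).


g(-3) = 3
f(3) = -9

-9


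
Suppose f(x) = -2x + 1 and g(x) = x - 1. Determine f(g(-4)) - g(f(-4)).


f(g(-4)) = 11
g(f(-4)) = 8
Difference = 3

3


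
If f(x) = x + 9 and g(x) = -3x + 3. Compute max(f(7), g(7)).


f(7) = 16
g(7) = -18
max = 16

16


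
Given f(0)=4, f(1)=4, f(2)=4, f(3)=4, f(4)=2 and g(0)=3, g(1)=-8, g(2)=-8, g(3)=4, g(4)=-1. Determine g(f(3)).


f(3) = 4
g(4) = -1

-1


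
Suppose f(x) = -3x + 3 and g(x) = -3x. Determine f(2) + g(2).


f(2) = -3
g(2) = -6
Sum = -9

-9


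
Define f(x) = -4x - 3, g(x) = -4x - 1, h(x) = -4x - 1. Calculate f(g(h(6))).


h(6) = -25
g(-25) = 99
f(99) = -399

-399


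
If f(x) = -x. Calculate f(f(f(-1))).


f(-1) = 1
f(1) = -1
f(-1) = 1

1


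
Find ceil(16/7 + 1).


16/7 = 2.2857
2.2857 + 1 = 3.2857
ceil(3.2857) = 4

4


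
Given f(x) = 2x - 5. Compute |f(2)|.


f(2) = -1
|-1| = 1

1


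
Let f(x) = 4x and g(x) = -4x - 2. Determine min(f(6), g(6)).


-26


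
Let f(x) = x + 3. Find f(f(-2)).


4


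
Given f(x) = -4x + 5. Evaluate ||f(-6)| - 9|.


f(-6) = 29
|29| = 29
|29 - 9| = 20

20


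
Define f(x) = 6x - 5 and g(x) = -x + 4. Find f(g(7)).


g(7) = -3
f(-3) = -23

-23


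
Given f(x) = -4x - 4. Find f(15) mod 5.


f(15) = -64
-64 mod 5 = 1

1


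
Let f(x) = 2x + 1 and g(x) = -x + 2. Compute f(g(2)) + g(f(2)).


f(g(2)) = 1
g(f(2)) = -3
Sum = -2

-2


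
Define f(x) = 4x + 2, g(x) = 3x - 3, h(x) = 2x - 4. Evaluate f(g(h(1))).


h(1) = -2
g(-2) = -9
f(-9) = -34

-34


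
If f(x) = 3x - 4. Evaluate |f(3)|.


f(3) = 5
|5| = 5

5


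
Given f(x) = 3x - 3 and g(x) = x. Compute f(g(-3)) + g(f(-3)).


f(g(-3)) = -12
g(f(-3)) = -12
Sum = -24

-24


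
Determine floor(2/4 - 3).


2/4 = 0.5
0.5 - 3 = -2.5
floor(-2.5) = -3

-3


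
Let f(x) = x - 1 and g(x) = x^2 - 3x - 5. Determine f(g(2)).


g(2) = -7
f(-7) = -8

-8


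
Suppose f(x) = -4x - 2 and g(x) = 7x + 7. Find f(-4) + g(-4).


f(-4) = 14
g(-4) = -21
Sum = -7

-7


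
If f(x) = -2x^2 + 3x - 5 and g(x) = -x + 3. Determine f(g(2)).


-4


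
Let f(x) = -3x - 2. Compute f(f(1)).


f(1) = -5
f(-5) = 13

13


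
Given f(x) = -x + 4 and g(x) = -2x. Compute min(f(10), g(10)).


-20


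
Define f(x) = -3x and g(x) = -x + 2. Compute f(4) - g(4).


f(4) = -12
g(4) = -2
Difference = -10

-10


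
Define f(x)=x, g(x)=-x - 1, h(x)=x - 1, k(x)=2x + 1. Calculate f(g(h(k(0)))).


k(0) = 1
h(1) = 0
g(0) = -1
f(-1) = -1

-1


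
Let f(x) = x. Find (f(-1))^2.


1


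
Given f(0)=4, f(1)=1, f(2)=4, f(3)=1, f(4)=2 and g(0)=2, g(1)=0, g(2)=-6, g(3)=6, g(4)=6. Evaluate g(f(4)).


f(4) = 2
g(2) = -6

-6


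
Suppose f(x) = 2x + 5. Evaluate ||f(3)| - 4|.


f(3) = 11
|11| = 11
|11 - 4| = 7

7


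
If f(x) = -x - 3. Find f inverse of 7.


Solve -x - 3 = 7
x = (7 + 3) / (-1) = -10

-10


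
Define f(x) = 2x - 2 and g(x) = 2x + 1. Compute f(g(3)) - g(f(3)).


3


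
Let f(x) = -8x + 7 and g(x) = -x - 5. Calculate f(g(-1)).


g(-1) = -4
f(-4) = 39

39


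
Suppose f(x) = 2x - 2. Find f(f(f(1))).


f(1) = 0
f(0) = -2
f(-2) = -6

-6


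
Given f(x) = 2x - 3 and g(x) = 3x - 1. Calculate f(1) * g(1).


f(1) = -1
g(1) = 2
Product = -2

-2


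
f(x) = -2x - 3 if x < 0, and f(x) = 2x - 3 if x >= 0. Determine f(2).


2 satisfies x >= 0
f(2) = 1

1


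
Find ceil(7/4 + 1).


7/4 = 1.75
1.75 + 1 = 2.75
ceil(2.75) = 3

3


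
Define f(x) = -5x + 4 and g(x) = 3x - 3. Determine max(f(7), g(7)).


f(7) = -31
g(7) = 18
max = 18

18


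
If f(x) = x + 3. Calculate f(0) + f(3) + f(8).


20


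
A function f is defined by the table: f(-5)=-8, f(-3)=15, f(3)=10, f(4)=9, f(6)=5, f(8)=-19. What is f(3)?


Reading from the table at x = 3

10


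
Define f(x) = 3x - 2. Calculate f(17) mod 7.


f(17) = 49
49 mod 7 = 0

0


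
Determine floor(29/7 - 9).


29/7 = 4.1429
4.1429 - 9 = -4.8571
floor(-4.8571) = -5

-5


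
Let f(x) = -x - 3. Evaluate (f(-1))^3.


-8


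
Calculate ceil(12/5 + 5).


12/5 = 2.4
2.4 + 5 = 7.4
ceil(7.4) = 8

8


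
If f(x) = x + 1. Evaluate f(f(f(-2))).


1


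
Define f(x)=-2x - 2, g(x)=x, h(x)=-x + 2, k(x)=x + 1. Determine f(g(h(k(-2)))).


-8


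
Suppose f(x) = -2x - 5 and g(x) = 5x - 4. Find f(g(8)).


-77


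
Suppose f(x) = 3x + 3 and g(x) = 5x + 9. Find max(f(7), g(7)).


f(7) = 24
g(7) = 44
max = 44

44


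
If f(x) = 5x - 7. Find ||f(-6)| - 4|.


f(-6) = -37
|-37| = 37
|37 - 4| = 33

33


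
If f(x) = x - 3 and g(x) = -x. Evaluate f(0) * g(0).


f(0) = -3
g(0) = 0
Product = 0

0


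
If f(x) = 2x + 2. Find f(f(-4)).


f(-4) = -6
f(-6) = -10

-10


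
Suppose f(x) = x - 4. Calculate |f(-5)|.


f(-5) = -9
|-9| = 9

9


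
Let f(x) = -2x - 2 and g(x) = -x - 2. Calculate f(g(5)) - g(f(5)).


f(g(5)) = 12
g(f(5)) = 10
Difference = 2

2


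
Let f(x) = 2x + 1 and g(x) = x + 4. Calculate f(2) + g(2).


f(2) = 5
g(2) = 6
Sum = 11

11


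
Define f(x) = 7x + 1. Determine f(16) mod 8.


f(16) = 113
113 mod 8 = 1

1


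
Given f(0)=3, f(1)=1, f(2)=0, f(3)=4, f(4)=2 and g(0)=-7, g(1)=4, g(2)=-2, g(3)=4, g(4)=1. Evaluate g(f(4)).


-2


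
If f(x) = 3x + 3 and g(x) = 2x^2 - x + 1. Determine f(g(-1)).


15


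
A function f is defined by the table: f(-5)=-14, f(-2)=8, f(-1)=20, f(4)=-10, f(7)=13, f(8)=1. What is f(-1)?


Reading from the table at x = -1

20


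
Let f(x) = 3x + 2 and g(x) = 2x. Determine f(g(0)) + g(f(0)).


f(g(0)) = 2
g(f(0)) = 4
Sum = 6

6


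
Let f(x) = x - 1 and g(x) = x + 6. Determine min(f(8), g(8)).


f(8) = 7
g(8) = 14
min = 7

7


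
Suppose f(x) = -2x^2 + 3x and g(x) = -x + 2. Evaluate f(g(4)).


g(4) = -2
f(-2) = (-2)*(-2)^2 + 3*(-2) = -14

-14


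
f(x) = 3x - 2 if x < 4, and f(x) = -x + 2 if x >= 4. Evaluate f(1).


1 satisfies x < 4
f(1) = 1

1


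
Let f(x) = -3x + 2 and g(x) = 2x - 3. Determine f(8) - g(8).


-35


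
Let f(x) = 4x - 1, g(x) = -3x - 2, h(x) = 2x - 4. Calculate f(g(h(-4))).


h(-4) = -12
g(-12) = 34
f(34) = 135

135


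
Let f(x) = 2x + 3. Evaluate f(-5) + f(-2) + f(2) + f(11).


f(-5) = -7
f(-2) = -1
f(2) = 7
f(11) = 25
Sum = 24

24


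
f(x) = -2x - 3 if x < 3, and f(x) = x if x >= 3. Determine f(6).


6


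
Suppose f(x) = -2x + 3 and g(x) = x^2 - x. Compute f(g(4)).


g(4) = 12
f(12) = -21

-21


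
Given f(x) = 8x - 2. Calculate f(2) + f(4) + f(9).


114


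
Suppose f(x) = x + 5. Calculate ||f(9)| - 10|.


f(9) = 14
|14| = 14
|14 - 10| = 4

4


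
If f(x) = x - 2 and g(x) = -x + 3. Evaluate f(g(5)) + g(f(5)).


f(g(5)) = -4
g(f(5)) = 0
Sum = -4

-4


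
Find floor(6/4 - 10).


6/4 = 1.5
1.5 - 10 = -8.5
floor(-8.5) = -9

-9


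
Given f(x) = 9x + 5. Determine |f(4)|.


f(4) = 41
|41| = 41

41


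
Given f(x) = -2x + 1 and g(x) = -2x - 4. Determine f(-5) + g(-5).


f(-5) = 11
g(-5) = 6
Sum = 17

17


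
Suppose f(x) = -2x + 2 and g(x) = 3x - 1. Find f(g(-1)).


g(-1) = -4
f(-4) = 10

10


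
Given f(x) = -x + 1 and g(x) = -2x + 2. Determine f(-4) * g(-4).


f(-4) = 5
g(-4) = 10
Product = 50

50


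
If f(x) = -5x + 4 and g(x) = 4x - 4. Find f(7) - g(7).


f(7) = -31
g(7) = 24
Difference = -55

-55


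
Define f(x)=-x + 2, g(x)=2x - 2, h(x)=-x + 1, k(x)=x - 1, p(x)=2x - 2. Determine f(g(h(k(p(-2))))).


p(-2) = -6
k(-6) = -7
h(-7) = 8
g(8) = 14
f(14) = -12

-12


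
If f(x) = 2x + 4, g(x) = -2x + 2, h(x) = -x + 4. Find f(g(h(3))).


h(3) = 1
g(1) = 0
f(0) = 4

4


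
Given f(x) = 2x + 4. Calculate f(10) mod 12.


0


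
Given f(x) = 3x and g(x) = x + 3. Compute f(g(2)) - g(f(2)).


f(g(2)) = 15
g(f(2)) = 9
Difference = 6

6


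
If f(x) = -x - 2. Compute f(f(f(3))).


f(3) = -5
f(-5) = 3
f(3) = -5

-5


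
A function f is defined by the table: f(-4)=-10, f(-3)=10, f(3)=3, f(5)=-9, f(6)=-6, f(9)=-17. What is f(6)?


Reading from the table at x = 6

-6


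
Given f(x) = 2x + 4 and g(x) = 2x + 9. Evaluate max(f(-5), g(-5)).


f(-5) = -6
g(-5) = -1
max = -1

-1


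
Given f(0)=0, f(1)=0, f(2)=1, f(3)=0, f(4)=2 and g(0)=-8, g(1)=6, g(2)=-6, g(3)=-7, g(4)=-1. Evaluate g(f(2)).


f(2) = 1
g(1) = 6

6


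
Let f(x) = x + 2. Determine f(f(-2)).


2


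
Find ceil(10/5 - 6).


10/5 = 2
2 - 6 = -4
ceil(-4) = -4

-4


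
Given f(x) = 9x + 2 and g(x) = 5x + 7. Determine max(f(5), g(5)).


f(5) = 47
g(5) = 32
max = 47

47


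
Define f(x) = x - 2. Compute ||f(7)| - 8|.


f(7) = 5
|5| = 5
|5 - 8| = 3

3


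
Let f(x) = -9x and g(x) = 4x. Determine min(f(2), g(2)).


f(2) = -18
g(2) = 8
min = -18

-18


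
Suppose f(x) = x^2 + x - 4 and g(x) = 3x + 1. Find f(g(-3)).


g(-3) = -8
f(-8) = 1*(-8)^2 + 1*(-8) - 4 = 52

52


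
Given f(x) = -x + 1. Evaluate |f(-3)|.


4


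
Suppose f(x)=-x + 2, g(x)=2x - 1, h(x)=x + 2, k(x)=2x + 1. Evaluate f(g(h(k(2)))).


k(2) = 5
h(5) = 7
g(7) = 13
f(13) = -11

-11


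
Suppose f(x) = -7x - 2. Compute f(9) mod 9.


7


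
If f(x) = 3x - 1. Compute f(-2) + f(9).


f(-2) = -7
f(9) = 26
Sum = 19

19


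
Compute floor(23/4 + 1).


23/4 = 5.75
5.75 + 1 = 6.75
floor(6.75) = 6

6


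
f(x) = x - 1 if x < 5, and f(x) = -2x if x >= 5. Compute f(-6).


-7


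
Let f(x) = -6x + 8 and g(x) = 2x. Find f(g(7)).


g(7) = 14
f(14) = -76

-76


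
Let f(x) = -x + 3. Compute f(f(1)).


f(1) = 2
f(2) = 1

1


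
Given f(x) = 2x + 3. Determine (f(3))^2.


f(3) = 9
(9)^2 = 81

81


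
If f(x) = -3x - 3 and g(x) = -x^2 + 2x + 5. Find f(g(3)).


g(3) = 2
f(2) = -9

-9


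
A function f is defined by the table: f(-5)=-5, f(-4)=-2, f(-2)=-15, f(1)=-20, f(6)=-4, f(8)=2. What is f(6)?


Reading from the table at x = 6

-4


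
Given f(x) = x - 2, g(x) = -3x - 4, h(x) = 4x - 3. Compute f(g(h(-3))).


h(-3) = -15
g(-15) = 41
f(41) = 39

39


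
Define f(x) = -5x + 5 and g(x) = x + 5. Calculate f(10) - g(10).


f(10) = -45
g(10) = 15
Difference = -60

-60


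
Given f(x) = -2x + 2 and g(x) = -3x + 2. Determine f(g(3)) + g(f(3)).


f(g(3)) = 16
g(f(3)) = 14
Sum = 30

30


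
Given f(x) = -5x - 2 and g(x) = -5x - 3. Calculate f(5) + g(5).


f(5) = -27
g(5) = -28
Sum = -55

-55


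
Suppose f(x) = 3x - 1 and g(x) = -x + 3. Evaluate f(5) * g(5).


f(5) = 14
g(5) = -2
Product = -28

-28


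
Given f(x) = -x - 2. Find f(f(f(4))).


f(4) = -6
f(-6) = 4
f(4) = -6

-6


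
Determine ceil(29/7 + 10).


29/7 = 4.1429
4.1429 + 10 = 14.1429
ceil(14.1429) = 15

15


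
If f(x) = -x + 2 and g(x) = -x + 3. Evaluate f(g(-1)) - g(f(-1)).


-2


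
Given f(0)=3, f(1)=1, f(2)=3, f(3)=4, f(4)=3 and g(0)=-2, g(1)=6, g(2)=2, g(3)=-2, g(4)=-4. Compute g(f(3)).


-4


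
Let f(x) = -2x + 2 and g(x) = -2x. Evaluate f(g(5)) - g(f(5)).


f(g(5)) = 22
g(f(5)) = 16
Difference = 6

6


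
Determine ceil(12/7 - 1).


12/7 = 1.7143
1.7143 - 1 = 0.7143
ceil(0.7143) = 1

1


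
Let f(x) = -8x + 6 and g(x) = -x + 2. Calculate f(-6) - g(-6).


f(-6) = 54
g(-6) = 8
Difference = 46

46


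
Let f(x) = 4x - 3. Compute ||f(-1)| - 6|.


f(-1) = -7
|-7| = 7
|7 - 6| = 1

1


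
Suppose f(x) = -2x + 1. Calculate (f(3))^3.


f(3) = -5
(-5)^3 = -125

-125


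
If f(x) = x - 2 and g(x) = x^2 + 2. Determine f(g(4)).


g(4) = 18
f(18) = 16

16


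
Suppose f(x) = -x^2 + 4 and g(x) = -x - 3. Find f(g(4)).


-45


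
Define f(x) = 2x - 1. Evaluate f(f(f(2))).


f(2) = 3
f(3) = 5
f(5) = 9

9


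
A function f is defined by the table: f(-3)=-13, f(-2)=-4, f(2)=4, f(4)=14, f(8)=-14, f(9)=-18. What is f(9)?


Reading from the table at x = 9

-18


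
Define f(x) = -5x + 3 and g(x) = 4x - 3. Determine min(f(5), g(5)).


f(5) = -22
g(5) = 17
min = -22

-22


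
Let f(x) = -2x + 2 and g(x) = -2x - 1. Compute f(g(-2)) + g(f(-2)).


f(g(-2)) = -4
g(f(-2)) = -13
Sum = -17

-17


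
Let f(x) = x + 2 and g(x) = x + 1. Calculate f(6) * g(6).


f(6) = 8
g(6) = 7
Product = 56

56


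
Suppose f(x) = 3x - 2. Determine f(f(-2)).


f(-2) = -8
f(-8) = -26

-26


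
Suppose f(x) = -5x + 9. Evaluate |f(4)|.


11


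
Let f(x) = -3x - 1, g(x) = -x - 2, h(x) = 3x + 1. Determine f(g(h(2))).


h(2) = 7
g(7) = -9
f(-9) = 26

26


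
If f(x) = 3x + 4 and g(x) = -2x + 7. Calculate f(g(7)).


g(7) = -7
f(-7) = -17

-17


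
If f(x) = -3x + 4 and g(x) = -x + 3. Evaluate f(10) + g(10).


f(10) = -26
g(10) = -7
Sum = -33

-33


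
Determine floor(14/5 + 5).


14/5 = 2.8
2.8 + 5 = 7.8
floor(7.8) = 7

7


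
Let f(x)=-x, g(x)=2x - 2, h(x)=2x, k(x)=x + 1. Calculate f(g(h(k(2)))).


k(2) = 3
h(3) = 6
g(6) = 10
f(10) = -10

-10


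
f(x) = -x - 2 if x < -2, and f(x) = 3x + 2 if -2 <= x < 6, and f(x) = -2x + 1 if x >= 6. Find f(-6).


-6 satisfies x < -2
f(-6) = 4

4


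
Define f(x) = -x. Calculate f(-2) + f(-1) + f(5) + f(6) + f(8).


f(-2) = 2
f(-1) = 1
f(5) = -5
f(6) = -6
f(8) = -8
Sum = -16

-16


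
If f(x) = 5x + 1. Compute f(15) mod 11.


10


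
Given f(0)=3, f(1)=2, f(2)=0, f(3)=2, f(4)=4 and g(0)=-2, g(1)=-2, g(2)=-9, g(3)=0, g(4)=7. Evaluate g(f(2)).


f(2) = 0
g(0) = -2

-2


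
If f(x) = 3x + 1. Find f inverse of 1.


Solve 3x + 1 = 1
x = (1 - 1) / 3 = 0

0


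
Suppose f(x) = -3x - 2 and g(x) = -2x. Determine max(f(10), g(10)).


f(10) = -32
g(10) = -20
max = -20

-20


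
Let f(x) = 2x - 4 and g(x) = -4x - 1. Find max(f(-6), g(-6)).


f(-6) = -16
g(-6) = 23
max = 23

23


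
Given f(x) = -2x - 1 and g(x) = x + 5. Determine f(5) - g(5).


f(5) = -11
g(5) = 10
Difference = -21

-21


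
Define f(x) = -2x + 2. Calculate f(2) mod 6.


4


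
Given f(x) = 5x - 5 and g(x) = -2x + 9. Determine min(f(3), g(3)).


f(3) = 10
g(3) = 3
min = 3

3


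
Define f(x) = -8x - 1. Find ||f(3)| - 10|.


f(3) = -25
|-25| = 25
|25 - 10| = 15

15


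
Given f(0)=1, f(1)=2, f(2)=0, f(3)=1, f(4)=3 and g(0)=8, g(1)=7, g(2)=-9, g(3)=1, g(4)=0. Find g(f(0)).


f(0) = 1
g(1) = 7

7


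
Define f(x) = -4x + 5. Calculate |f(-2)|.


f(-2) = 13
|13| = 13

13


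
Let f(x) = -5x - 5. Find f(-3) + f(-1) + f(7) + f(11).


f(-3) = 10
f(-1) = 0
f(7) = -40
f(11) = -60
Sum = -90

-90


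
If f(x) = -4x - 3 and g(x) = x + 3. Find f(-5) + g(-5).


15


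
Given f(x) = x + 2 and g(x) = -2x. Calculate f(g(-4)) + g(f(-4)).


f(g(-4)) = 10
g(f(-4)) = 4
Sum = 14

14


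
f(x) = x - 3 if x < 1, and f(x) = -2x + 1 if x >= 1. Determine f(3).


3 satisfies x >= 1
f(3) = -5

-5


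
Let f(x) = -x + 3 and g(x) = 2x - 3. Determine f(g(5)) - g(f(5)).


3


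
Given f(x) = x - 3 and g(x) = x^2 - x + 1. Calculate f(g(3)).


g(3) = 7
f(7) = 4

4


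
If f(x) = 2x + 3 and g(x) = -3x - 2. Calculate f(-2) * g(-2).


f(-2) = -1
g(-2) = 4
Product = -4

-4


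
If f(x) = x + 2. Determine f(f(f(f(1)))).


f(1) = 3
f(3) = 5
f(5) = 7
f(7) = 9

9


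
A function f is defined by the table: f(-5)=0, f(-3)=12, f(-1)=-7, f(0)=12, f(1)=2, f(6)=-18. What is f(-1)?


Reading from the table at x = -1

-7


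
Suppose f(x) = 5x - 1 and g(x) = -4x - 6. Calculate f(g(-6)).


g(-6) = 18
f(18) = 89

89


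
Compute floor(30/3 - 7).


30/3 = 10
10 - 7 = 3
floor(3) = 3

3


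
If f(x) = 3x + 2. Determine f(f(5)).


f(5) = 17
f(17) = 53

53


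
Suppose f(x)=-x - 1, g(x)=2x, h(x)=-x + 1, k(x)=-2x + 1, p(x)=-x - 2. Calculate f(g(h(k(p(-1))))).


p(-1) = -1
k(-1) = 3
h(3) = -2
g(-2) = -4
f(-4) = 3

3


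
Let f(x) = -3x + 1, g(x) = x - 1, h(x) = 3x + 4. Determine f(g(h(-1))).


h(-1) = 1
g(1) = 0
f(0) = 1

1


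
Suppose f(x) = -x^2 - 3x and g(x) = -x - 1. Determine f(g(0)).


g(0) = -1
f(-1) = (-1)*(-1)^2 - 3*(-1) = 2

2


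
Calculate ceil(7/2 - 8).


7/2 = 3.5
3.5 - 8 = -4.5
ceil(-4.5) = -4

-4


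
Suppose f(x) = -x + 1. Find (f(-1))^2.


f(-1) = 2
(2)^2 = 4

4


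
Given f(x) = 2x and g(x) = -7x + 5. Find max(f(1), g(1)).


2


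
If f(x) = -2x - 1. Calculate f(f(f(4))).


f(4) = -9
f(-9) = 17
f(17) = -35

-35


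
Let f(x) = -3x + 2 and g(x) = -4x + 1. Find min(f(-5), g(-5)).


f(-5) = 17
g(-5) = 21
min = 17

17


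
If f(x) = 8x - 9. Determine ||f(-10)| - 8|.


81


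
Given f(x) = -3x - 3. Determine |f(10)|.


f(10) = -33
|-33| = 33

33


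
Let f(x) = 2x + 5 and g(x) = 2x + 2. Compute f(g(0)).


g(0) = 2
f(2) = 9

9


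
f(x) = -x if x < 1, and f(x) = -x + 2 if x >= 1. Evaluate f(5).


-3


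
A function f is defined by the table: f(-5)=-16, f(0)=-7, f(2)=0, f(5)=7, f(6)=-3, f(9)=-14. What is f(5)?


Reading from the table at x = 5

7


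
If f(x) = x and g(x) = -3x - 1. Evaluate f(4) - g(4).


f(4) = 4
g(4) = -13
Difference = 17

17


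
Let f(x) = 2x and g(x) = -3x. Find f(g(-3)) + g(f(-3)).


f(g(-3)) = 18
g(f(-3)) = 18
Sum = 36

36


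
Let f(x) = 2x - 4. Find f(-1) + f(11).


f(-1) = -6
f(11) = 18
Sum = 12

12


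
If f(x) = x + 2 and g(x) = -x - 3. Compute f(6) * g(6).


-72


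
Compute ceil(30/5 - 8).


30/5 = 6
6 - 8 = -2
ceil(-2) = -2

-2


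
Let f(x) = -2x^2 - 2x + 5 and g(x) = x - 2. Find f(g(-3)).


g(-3) = -5
f(-5) = (-2)*(-5)^2 - 2*(-5) + 5 = -35

-35


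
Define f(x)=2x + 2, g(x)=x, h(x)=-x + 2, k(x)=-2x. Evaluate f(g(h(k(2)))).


k(2) = -4
h(-4) = 6
g(6) = 6
f(6) = 14

14


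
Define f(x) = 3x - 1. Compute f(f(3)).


f(3) = 8
f(8) = 23

23


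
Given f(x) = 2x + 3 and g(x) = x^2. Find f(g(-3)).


g(-3) = 9
f(9) = 21

21


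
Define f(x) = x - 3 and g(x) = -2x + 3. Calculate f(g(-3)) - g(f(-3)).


f(g(-3)) = 6
g(f(-3)) = 15
Difference = -9

-9


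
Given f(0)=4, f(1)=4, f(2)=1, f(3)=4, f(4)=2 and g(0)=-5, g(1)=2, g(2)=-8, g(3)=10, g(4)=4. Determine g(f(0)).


4


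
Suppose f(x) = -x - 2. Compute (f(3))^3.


f(3) = -5
(-5)^3 = -125

-125


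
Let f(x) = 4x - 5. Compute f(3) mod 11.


f(3) = 7
7 mod 11 = 7

7


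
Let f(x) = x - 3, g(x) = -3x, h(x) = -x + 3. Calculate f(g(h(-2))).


h(-2) = 5
g(5) = -15
f(-15) = -18

-18


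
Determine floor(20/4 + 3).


20/4 = 5
5 + 3 = 8
floor(8) = 8

8


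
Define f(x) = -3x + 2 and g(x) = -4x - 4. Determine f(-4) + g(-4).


26


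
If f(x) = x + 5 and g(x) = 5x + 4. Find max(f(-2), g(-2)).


f(-2) = 3
g(-2) = -6
max = 3

3


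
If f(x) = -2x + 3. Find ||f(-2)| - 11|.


f(-2) = 7
|7| = 7
|7 - 11| = 4

4


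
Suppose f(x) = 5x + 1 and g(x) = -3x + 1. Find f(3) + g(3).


f(3) = 16
g(3) = -8
Sum = 8

8


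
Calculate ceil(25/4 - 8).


25/4 = 6.25
6.25 - 8 = -1.75
ceil(-1.75) = -1

-1


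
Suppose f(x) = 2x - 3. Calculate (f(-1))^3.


f(-1) = -5
(-5)^3 = -125

-125


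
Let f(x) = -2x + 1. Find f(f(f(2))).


f(2) = -3
f(-3) = 7
f(7) = -13

-13


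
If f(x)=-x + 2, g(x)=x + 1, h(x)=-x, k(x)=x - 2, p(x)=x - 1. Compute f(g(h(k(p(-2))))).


p(-2) = -3
k(-3) = -5
h(-5) = 5
g(5) = 6
f(6) = -4

-4


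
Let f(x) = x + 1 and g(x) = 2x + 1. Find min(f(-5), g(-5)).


f(-5) = -4
g(-5) = -9
min = -9

-9


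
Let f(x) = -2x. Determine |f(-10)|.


20


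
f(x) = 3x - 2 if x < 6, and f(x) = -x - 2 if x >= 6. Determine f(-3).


-3 satisfies x < 6
f(-3) = -11

-11


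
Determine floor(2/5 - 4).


-4


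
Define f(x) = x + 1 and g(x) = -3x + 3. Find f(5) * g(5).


-72


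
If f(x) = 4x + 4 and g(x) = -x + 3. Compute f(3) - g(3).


f(3) = 16
g(3) = 0
Difference = 16

16


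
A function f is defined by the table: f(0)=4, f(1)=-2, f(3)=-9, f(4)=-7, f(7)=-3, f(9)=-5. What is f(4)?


Reading from the table at x = 4

-7


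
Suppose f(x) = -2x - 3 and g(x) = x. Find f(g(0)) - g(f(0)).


f(g(0)) = -3
g(f(0)) = -3
Difference = 0

0


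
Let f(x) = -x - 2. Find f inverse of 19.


-21


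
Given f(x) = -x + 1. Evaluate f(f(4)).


f(4) = -3
f(-3) = 4

4


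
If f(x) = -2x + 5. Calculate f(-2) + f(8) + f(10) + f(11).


f(-2) = 9
f(8) = -11
f(10) = -15
f(11) = -17
Sum = -34

-34


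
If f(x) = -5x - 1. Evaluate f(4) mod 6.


f(4) = -21
-21 mod 6 = 3

3


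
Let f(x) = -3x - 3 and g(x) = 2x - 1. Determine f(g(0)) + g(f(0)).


f(g(0)) = 0
g(f(0)) = -7
Sum = -7

-7


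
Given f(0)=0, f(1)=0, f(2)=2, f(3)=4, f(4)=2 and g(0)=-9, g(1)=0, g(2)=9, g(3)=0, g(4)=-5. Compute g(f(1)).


-9


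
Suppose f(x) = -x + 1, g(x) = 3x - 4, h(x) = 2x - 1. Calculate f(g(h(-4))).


h(-4) = -9
g(-9) = -31
f(-31) = 32

32


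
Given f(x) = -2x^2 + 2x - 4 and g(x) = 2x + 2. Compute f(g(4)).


g(4) = 10
f(10) = (-2)*(10)^2 + 2*(10) - 4 = -184

-184


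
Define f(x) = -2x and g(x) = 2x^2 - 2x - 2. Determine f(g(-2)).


g(-2) = 10
f(10) = -20

-20


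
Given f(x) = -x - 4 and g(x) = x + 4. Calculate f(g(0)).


g(0) = 4
f(4) = -8

-8


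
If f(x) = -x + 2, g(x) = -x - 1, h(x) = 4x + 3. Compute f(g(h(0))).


h(0) = 3
g(3) = -4
f(-4) = 6

6


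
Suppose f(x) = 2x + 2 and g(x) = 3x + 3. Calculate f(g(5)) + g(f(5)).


f(g(5)) = 38
g(f(5)) = 39
Sum = 77

77


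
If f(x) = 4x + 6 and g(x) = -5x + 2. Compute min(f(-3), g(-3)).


f(-3) = -6
g(-3) = 17
min = -6

-6


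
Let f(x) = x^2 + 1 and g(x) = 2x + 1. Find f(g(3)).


g(3) = 7
f(7) = 1*(7)^2 + 1 = 50

50


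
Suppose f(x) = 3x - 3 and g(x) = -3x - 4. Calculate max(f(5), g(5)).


12


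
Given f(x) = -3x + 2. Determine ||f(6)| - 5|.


f(6) = -16
|-16| = 16
|16 - 5| = 11

11


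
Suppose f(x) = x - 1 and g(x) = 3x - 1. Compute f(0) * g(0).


f(0) = -1
g(0) = -1
Product = 1

1


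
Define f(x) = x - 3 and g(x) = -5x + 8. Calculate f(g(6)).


g(6) = -22
f(-22) = -25

-25


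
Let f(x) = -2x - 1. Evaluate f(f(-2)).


f(-2) = 3
f(3) = -7

-7


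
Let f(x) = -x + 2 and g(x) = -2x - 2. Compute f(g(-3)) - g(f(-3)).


10


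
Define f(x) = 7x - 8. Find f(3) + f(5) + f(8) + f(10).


150


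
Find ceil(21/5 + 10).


21/5 = 4.2
4.2 + 10 = 14.2
ceil(14.2) = 15

15


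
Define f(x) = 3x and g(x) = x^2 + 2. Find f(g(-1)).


g(-1) = 3
f(3) = 9

9


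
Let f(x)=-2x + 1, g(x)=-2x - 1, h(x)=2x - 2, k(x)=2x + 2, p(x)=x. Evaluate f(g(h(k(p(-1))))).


-5


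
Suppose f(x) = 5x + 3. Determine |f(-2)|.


7


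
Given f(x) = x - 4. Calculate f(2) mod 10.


8


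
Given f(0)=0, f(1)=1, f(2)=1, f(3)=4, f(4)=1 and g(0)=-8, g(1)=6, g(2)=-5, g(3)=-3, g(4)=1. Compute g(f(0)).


-8


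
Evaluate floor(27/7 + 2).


27/7 = 3.8571
3.8571 + 2 = 5.8571
floor(5.8571) = 5

5


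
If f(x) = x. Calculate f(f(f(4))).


f(4) = 4
f(4) = 4
f(4) = 4

4


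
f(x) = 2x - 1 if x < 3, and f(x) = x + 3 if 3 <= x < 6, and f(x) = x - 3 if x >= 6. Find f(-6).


-6 satisfies x < 3
f(-6) = -13

-13


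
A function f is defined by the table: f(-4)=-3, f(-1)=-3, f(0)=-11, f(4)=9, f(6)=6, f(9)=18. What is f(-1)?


Reading from the table at x = -1

-3


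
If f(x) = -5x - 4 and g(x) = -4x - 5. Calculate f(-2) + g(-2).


f(-2) = 6
g(-2) = 3
Sum = 9

9


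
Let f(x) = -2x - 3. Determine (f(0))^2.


f(0) = -3
(-3)^2 = 9

9


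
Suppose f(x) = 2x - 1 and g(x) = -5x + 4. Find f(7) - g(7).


f(7) = 13
g(7) = -31
Difference = 44

44


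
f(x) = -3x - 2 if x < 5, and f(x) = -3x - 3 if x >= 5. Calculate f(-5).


13


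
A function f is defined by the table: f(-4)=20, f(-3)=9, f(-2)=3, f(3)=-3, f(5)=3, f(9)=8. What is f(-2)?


Reading from the table at x = -2

3


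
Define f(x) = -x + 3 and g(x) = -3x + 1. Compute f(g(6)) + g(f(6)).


f(g(6)) = 20
g(f(6)) = 10
Sum = 30

30


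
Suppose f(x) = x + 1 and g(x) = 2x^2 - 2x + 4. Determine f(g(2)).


g(2) = 8
f(8) = 9

9


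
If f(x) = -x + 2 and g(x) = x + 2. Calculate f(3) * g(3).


-5


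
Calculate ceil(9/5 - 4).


-2


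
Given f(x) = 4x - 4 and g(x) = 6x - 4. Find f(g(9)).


g(9) = 50
f(50) = 196

196


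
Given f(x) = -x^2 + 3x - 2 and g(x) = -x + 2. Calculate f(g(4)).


g(4) = -2
f(-2) = (-1)*(-2)^2 + 3*(-2) - 2 = -12

-12


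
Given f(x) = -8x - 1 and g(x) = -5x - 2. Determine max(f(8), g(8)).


f(8) = -65
g(8) = -42
max = -42

-42


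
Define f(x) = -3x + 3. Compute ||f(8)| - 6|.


15


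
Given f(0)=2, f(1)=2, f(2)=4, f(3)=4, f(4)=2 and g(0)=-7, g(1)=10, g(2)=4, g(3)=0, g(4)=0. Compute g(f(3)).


f(3) = 4
g(4) = 0

0


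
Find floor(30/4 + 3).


30/4 = 7.5
7.5 + 3 = 10.5
floor(10.5) = 10

10


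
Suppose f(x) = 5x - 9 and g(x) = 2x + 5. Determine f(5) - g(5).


f(5) = 16
g(5) = 15
Difference = 1

1


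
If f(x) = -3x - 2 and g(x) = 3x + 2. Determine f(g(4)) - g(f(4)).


-4


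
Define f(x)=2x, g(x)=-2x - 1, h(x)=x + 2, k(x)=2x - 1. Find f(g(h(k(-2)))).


k(-2) = -5
h(-5) = -3
g(-3) = 5
f(5) = 10

10


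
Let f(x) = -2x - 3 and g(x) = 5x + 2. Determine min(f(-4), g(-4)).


-18


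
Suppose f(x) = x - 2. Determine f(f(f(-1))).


f(-1) = -3
f(-3) = -5
f(-5) = -7

-7


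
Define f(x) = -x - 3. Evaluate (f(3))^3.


f(3) = -6
(-6)^3 = -216

-216


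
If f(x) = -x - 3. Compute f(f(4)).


f(4) = -7
f(-7) = 4

4


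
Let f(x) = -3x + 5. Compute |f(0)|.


f(0) = 5
|5| = 5

5


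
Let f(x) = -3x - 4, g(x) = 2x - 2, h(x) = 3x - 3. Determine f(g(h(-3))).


h(-3) = -12
g(-12) = -26
f(-26) = 74

74


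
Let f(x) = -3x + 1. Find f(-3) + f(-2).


17


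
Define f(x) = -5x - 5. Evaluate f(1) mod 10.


f(1) = -10
-10 mod 10 = 0

0


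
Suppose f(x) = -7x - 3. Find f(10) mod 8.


7


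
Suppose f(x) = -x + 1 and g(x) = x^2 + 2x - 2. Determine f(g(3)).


g(3) = 13
f(13) = -12

-12


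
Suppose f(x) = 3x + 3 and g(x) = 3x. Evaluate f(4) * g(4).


f(4) = 15
g(4) = 12
Product = 180

180


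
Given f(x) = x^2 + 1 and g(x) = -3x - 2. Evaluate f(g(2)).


g(2) = -8
f(-8) = 1*(-8)^2 + 1 = 65

65


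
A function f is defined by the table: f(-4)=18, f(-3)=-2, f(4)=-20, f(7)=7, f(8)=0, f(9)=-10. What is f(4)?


Reading from the table at x = 4

-20


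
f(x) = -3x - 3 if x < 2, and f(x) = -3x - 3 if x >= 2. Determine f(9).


9 satisfies x >= 2
f(9) = -30

-30


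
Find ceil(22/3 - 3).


22/3 = 7.3333
7.3333 - 3 = 4.3333
ceil(4.3333) = 5

5


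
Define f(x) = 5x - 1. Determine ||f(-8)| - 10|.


f(-8) = -41
|-41| = 41
|41 - 10| = 31

31


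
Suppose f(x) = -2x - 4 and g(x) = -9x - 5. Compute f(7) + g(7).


f(7) = -18
g(7) = -68
Sum = -86

-86


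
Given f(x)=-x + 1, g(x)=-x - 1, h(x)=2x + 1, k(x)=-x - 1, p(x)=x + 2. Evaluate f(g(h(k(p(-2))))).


p(-2) = 0
k(0) = -1
h(-1) = -1
g(-1) = 0
f(0) = 1

1


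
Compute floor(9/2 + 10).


14


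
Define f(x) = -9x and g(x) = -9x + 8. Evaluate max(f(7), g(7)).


f(7) = -63
g(7) = -55
max = -55

-55


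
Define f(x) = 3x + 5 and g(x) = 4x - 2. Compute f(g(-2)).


g(-2) = -10
f(-10) = -25

-25


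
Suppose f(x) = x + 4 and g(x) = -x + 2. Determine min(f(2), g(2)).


0


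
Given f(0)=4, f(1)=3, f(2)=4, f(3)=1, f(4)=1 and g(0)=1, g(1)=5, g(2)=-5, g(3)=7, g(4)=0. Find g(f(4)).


f(4) = 1
g(1) = 5

5


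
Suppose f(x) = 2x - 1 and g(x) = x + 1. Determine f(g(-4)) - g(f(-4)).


f(g(-4)) = -7
g(f(-4)) = -8
Difference = 1

1


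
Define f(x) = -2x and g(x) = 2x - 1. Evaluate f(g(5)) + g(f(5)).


f(g(5)) = -18
g(f(5)) = -21
Sum = -39

-39
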